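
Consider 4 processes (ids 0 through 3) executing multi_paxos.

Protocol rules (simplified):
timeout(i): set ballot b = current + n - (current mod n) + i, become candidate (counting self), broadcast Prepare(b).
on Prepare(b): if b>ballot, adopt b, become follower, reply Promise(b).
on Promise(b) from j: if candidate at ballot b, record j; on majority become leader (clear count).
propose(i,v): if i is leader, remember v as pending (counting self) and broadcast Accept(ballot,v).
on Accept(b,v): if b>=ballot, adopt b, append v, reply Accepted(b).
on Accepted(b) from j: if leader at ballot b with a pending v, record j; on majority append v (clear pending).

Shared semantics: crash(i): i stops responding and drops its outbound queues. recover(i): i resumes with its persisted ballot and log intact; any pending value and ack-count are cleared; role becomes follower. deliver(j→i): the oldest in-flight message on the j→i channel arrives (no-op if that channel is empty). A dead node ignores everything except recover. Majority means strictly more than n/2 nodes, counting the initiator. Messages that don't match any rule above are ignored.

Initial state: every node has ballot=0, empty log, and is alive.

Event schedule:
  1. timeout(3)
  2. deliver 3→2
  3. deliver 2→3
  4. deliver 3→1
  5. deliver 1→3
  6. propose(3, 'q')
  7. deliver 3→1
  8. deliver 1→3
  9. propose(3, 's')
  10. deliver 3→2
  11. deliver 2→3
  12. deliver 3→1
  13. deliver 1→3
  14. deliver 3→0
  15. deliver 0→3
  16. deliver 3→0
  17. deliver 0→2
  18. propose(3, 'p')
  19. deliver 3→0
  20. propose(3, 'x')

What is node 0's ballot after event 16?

7

after 1 — timeout(3): n3:cand/b7/[-]
after 2 — deliver 3→2: n2:foll/b7/[-]
after 3 — deliver 2→3: ·
after 4 — deliver 3→1: n1:foll/b7/[-]
after 5 — deliver 1→3: n3:lead/b7/[-]
after 6 — propose(3,'q'): ·
after 7 — deliver 3→1: n1:foll/b7/[q]
after 8 — deliver 1→3: ·
after 9 — propose(3,'s'): ·
after 10 — deliver 3→2: n2:foll/b7/[q]
after 11 — deliver 2→3: ·
after 12 — deliver 3→1: n1:foll/b7/[q,s]
after 13 — deliver 1→3: n3:lead/b7/[s]
after 14 — deliver 3→0: n0:foll/b7/[-]
after 15 — deliver 0→3: ·
after 16 — deliver 3→0: n0:foll/b7/[q]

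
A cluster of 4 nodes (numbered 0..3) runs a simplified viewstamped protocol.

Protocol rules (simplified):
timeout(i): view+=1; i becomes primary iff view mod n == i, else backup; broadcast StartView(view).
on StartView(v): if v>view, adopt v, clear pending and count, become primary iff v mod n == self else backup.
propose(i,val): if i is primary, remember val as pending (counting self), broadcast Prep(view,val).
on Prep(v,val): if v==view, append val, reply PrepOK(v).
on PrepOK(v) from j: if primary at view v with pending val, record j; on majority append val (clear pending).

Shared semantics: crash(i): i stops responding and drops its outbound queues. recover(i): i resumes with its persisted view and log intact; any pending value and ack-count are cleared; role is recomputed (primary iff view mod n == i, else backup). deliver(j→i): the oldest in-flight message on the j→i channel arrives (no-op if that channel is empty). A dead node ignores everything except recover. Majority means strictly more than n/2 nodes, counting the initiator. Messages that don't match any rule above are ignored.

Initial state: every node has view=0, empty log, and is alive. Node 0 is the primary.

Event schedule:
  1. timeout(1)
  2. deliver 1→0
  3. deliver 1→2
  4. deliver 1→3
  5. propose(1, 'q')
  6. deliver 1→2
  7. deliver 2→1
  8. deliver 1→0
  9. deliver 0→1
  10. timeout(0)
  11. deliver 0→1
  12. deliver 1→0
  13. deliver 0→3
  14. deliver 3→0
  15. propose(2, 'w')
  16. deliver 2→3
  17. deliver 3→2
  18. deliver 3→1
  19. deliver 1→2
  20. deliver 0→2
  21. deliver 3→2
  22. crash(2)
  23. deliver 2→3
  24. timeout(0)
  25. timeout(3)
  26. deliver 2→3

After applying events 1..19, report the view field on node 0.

step 1 timeout(1): 1={prim,v=1,log=-}
step 2 deliver 1→0: 0={back,v=1,log=-}
step 3 deliver 1→2: 2={back,v=1,log=-}
step 4 deliver 1→3: 3={back,v=1,log=-}
step 5 propose(1,'q'): —
step 6 deliver 1→2: 2={back,v=1,log=q}
step 7 deliver 2→1: —
step 8 deliver 1→0: 0={back,v=1,log=q}
step 9 deliver 0→1: 1={prim,v=1,log=q}
step 10 timeout(0): 0={back,v=2,log=q}
step 11 deliver 0→1: 1={back,v=2,log=q}
step 12 deliver 1→0: —
step 13 deliver 0→3: 3={back,v=2,log=-}
step 14 deliver 3→0: —
step 15 propose(2,'w'): —
step 16 deliver 2→3: —
step 17 deliver 3→2: —
step 18 deliver 3→1: —
step 19 deliver 1→2: —

2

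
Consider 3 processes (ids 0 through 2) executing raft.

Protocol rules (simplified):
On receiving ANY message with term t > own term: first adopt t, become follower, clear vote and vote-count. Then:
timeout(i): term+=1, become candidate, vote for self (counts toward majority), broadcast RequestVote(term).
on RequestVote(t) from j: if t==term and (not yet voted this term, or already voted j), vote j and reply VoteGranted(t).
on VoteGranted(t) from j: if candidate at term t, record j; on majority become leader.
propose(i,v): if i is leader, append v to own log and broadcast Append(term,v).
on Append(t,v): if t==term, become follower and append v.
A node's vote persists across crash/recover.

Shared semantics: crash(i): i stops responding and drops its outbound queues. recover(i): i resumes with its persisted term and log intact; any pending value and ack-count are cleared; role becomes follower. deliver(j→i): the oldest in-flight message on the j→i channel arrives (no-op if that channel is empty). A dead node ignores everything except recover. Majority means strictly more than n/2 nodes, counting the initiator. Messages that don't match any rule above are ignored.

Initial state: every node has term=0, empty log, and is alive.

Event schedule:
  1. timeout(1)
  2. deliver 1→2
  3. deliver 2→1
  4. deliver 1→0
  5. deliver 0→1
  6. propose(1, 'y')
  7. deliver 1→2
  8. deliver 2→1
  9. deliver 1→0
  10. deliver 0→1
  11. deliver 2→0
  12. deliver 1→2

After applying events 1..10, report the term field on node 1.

1

1. timeout(1):  <1:cand t1 ->
2. deliver 1→2:  <2:foll t1 ->
3. deliver 2→1:  <1:lead t1 ->
4. deliver 1→0:  <0:foll t1 ->
5. deliver 0→1:  nop
6. propose(1,'y'):  <1:lead t1 y>
7. deliver 1→2:  <2:foll t1 y>
8. deliver 2→1:  nop
9. deliver 1→0:  <0:foll t1 y>
10. deliver 0→1:  nop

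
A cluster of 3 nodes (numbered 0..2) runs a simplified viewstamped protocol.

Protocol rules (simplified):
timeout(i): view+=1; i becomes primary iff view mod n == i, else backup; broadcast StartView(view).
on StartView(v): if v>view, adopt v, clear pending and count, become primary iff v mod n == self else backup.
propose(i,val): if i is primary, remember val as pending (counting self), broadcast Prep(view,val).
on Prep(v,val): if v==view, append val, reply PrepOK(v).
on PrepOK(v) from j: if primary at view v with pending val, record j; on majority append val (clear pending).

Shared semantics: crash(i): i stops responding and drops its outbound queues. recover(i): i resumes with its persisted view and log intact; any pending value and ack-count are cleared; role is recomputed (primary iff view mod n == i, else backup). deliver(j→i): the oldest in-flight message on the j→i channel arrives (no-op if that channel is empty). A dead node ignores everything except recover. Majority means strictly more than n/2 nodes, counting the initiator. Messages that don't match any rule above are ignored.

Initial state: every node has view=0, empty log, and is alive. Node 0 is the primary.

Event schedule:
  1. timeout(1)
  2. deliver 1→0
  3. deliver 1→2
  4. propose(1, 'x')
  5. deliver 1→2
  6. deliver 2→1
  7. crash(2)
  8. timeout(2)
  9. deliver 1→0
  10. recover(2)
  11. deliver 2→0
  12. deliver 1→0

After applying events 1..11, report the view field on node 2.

[1] timeout(1) → N1(prim v1 [-])
[2] deliver 1→0 → N0(back v1 [-])
[3] deliver 1→2 → N2(back v1 [-])
[4] propose(1,'x') → ∅
[5] deliver 1→2 → N2(back v1 [x])
[6] deliver 2→1 → N1(prim v1 [x])
[7] crash(2) → N2(✗back v1 [x])
[8] timeout(2) → ∅
[9] deliver 1→0 → N0(back v1 [x])
[10] recover(2) → N2(back v1 [x])
[11] deliver 2→0 → ∅

1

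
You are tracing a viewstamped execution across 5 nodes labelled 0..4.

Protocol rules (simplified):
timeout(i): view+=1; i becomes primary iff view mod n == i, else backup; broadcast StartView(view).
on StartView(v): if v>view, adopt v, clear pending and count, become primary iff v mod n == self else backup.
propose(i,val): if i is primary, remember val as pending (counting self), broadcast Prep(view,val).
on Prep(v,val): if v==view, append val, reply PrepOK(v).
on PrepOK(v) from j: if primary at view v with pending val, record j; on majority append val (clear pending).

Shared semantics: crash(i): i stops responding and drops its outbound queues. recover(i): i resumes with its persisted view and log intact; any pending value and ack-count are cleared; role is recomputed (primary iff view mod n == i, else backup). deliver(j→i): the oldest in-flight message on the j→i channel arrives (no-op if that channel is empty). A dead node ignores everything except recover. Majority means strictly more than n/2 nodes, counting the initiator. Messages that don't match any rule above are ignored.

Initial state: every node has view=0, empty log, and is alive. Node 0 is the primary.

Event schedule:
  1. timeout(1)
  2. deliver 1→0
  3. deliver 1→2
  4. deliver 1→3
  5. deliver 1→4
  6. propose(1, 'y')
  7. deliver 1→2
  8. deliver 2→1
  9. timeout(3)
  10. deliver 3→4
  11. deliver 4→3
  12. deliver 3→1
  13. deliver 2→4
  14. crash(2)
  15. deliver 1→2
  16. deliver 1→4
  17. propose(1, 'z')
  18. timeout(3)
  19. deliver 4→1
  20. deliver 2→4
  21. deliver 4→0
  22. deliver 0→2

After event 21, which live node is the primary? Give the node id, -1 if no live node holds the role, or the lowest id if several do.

3

e1 timeout(1): 1[prim,v=1,-]
e2 deliver 1→0: 0[back,v=1,-]
e3 deliver 1→2: 2[back,v=1,-]
e4 deliver 1→3: 3[back,v=1,-]
e5 deliver 1→4: 4[back,v=1,-]
e6 propose(1,'y'): ·
e7 deliver 1→2: 2[back,v=1,y]
e8 deliver 2→1: ·
e9 timeout(3): 3[back,v=2,-]
e10 deliver 3→4: 4[back,v=2,-]
e11 deliver 4→3: ·
e12 deliver 3→1: 1[back,v=2,-]
e13 deliver 2→4: ·
e14 crash(2): 2[✗back,v=1,y]
e15 deliver 1→2: ·
e16 deliver 1→4: ·
e17 propose(1,'z'): ·
e18 timeout(3): 3[prim,v=3,-]
e19 deliver 4→1: ·
e20 deliver 2→4: ·
e21 deliver 4→0: ·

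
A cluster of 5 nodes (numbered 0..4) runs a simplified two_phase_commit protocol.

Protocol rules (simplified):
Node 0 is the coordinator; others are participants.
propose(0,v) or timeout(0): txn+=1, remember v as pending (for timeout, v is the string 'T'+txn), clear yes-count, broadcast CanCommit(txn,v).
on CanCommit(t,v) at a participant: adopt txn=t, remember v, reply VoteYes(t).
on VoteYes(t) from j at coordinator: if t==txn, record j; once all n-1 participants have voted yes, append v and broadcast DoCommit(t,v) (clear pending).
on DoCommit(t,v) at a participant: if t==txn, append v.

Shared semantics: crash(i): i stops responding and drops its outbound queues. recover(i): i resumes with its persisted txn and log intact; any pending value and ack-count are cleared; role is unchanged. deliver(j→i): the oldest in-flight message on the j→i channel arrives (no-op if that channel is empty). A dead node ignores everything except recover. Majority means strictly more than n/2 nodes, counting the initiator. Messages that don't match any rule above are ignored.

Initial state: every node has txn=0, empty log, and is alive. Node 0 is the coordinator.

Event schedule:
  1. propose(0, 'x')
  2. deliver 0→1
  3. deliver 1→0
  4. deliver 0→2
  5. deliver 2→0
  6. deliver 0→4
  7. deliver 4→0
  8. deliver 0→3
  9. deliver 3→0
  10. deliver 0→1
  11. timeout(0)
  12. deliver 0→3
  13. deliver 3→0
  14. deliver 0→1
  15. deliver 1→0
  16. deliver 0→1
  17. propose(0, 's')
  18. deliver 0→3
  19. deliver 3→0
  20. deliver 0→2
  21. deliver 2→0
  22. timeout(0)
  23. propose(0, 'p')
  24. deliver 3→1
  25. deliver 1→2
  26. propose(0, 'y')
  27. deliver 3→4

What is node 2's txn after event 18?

e1 propose(0,'x'): 0[coor,t=1,-]
e2 deliver 0→1: 1[part,t=1,-]
e3 deliver 1→0: ·
e4 deliver 0→2: 2[part,t=1,-]
e5 deliver 2→0: ·
e6 deliver 0→4: 4[part,t=1,-]
e7 deliver 4→0: ·
e8 deliver 0→3: 3[part,t=1,-]
e9 deliver 3→0: 0[coor,t=1,x]
e10 deliver 0→1: 1[part,t=1,x]
e11 timeout(0): 0[coor,t=2,x]
e12 deliver 0→3: 3[part,t=1,x]
e13 deliver 3→0: ·
e14 deliver 0→1: 1[part,t=2,x]
e15 deliver 1→0: ·
e16 deliver 0→1: ·
e17 propose(0,'s'): 0[coor,t=3,x]
e18 deliver 0→3: 3[part,t=2,x]

1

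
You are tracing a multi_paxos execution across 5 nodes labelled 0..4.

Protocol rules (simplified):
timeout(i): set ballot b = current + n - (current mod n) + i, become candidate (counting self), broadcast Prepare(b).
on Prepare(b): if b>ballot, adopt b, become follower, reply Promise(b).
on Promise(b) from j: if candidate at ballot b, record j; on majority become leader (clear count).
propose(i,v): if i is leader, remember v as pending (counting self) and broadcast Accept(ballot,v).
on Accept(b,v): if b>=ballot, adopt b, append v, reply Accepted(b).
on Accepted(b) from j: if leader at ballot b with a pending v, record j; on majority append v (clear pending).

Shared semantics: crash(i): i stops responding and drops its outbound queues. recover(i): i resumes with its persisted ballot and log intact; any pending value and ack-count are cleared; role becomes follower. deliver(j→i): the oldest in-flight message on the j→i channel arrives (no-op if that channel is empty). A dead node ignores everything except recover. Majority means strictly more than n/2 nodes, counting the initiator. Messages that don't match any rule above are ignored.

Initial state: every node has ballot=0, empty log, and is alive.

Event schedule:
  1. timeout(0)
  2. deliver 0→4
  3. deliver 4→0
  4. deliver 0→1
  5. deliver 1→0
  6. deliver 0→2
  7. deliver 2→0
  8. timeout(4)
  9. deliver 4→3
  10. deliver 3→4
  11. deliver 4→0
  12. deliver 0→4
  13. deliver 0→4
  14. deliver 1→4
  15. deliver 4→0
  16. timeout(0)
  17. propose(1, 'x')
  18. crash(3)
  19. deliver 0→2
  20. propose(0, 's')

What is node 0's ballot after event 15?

step 1 timeout(0): 0={cand,b=5,log=-}
step 2 deliver 0→4: 4={foll,b=5,log=-}
step 3 deliver 4→0: —
step 4 deliver 0→1: 1={foll,b=5,log=-}
step 5 deliver 1→0: 0={lead,b=5,log=-}
step 6 deliver 0→2: 2={foll,b=5,log=-}
step 7 deliver 2→0: —
step 8 timeout(4): 4={cand,b=14,log=-}
step 9 deliver 4→3: 3={foll,b=14,log=-}
step 10 deliver 3→4: —
step 11 deliver 4→0: 0={foll,b=14,log=-}
step 12 deliver 0→4: 4={lead,b=14,log=-}
step 13 deliver 0→4: —
step 14 deliver 1→4: —
step 15 deliver 4→0: —

14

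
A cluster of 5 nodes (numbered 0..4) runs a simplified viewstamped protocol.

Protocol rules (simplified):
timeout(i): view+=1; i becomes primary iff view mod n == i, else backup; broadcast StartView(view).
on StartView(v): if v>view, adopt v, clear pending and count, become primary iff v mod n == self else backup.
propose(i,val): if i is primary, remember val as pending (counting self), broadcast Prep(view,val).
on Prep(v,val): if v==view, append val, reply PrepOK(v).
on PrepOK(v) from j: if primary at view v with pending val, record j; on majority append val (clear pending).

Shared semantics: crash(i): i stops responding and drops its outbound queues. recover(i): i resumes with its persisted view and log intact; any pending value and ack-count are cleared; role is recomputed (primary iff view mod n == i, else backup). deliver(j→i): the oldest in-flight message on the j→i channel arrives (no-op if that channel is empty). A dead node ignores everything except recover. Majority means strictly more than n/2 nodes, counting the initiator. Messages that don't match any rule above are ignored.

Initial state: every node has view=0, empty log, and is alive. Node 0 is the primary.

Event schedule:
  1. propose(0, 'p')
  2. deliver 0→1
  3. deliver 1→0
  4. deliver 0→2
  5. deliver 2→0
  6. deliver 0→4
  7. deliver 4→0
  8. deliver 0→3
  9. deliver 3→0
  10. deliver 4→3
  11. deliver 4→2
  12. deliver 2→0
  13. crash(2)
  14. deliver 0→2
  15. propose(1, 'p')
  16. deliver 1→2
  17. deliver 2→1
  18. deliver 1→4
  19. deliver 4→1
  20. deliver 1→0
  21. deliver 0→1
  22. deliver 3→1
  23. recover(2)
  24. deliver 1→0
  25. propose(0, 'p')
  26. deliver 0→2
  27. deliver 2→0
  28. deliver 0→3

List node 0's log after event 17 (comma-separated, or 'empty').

p

after 1 — propose(0,'p'): ·
after 2 — deliver 0→1: n1:back/v0/[p]
after 3 — deliver 1→0: ·
after 4 — deliver 0→2: n2:back/v0/[p]
after 5 — deliver 2→0: n0:prim/v0/[p]
after 6 — deliver 0→4: n4:back/v0/[p]
after 7 — deliver 4→0: ·
after 8 — deliver 0→3: n3:back/v0/[p]
after 9 — deliver 3→0: ·
after 10 — deliver 4→3: ·
after 11 — deliver 4→2: ·
after 12 — deliver 2→0: ·
after 13 — crash(2): n2:✗back/v0/[p]
after 14 — deliver 0→2: ·
after 15 — propose(1,'p'): ·
after 16 — deliver 1→2: ·
after 17 — deliver 2→1: ·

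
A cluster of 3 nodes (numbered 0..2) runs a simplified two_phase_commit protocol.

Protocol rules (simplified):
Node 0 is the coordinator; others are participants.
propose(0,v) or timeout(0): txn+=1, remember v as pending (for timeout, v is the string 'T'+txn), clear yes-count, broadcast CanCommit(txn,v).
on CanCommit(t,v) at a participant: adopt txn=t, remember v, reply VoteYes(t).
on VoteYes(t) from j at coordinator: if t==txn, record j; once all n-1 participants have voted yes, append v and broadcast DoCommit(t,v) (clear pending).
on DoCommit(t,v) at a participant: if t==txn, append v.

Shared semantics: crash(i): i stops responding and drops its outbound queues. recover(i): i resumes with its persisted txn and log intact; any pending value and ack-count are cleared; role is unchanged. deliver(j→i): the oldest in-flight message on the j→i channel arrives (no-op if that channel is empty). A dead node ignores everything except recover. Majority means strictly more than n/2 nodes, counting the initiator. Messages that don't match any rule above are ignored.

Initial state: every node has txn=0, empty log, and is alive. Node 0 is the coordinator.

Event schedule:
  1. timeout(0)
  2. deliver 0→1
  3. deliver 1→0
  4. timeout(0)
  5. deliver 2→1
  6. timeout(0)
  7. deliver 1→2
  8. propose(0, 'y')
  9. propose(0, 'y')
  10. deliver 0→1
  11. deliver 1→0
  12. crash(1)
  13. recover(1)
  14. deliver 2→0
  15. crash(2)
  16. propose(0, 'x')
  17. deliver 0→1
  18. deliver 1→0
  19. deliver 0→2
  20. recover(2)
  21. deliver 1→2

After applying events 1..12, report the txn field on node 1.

after 1 — timeout(0): n0:coor/t1/[-]
after 2 — deliver 0→1: n1:part/t1/[-]
after 3 — deliver 1→0: ·
after 4 — timeout(0): n0:coor/t2/[-]
after 5 — deliver 2→1: ·
after 6 — timeout(0): n0:coor/t3/[-]
after 7 — deliver 1→2: ·
after 8 — propose(0,'y'): n0:coor/t4/[-]
after 9 — propose(0,'y'): n0:coor/t5/[-]
after 10 — deliver 0→1: n1:part/t2/[-]
after 11 — deliver 1→0: ·
after 12 — crash(1): n1:✗part/t2/[-]

2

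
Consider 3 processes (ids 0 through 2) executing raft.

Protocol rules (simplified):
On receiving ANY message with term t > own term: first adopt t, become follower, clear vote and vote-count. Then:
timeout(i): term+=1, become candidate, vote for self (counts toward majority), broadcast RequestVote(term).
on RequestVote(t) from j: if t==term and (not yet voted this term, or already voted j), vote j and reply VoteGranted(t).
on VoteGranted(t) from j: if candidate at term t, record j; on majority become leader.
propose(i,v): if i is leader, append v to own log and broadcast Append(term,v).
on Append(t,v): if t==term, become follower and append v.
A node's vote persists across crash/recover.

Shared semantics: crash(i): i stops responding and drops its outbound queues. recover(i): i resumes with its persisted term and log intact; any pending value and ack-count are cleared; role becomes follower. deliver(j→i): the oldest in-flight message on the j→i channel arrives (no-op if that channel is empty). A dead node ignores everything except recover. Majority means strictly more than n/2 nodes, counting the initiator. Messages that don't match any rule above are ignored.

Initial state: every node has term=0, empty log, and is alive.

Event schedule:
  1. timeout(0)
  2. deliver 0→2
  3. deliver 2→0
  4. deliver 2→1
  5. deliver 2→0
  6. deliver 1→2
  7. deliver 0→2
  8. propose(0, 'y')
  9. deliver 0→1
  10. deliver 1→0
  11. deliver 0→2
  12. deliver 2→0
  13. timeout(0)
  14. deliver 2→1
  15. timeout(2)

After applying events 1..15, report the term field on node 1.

[1] timeout(0) → N0(cand t1 [-])
[2] deliver 0→2 → N2(foll t1 [-])
[3] deliver 2→0 → N0(lead t1 [-])
[4] deliver 2→1 → ∅
[5] deliver 2→0 → ∅
[6] deliver 1→2 → ∅
[7] deliver 0→2 → ∅
[8] propose(0,'y') → N0(lead t1 [y])
[9] deliver 0→1 → N1(foll t1 [-])
[10] deliver 1→0 → ∅
[11] deliver 0→2 → N2(foll t1 [y])
[12] deliver 2→0 → ∅
[13] timeout(0) → N0(cand t2 [y])
[14] deliver 2→1 → ∅
[15] timeout(2) → N2(cand t2 [y])

1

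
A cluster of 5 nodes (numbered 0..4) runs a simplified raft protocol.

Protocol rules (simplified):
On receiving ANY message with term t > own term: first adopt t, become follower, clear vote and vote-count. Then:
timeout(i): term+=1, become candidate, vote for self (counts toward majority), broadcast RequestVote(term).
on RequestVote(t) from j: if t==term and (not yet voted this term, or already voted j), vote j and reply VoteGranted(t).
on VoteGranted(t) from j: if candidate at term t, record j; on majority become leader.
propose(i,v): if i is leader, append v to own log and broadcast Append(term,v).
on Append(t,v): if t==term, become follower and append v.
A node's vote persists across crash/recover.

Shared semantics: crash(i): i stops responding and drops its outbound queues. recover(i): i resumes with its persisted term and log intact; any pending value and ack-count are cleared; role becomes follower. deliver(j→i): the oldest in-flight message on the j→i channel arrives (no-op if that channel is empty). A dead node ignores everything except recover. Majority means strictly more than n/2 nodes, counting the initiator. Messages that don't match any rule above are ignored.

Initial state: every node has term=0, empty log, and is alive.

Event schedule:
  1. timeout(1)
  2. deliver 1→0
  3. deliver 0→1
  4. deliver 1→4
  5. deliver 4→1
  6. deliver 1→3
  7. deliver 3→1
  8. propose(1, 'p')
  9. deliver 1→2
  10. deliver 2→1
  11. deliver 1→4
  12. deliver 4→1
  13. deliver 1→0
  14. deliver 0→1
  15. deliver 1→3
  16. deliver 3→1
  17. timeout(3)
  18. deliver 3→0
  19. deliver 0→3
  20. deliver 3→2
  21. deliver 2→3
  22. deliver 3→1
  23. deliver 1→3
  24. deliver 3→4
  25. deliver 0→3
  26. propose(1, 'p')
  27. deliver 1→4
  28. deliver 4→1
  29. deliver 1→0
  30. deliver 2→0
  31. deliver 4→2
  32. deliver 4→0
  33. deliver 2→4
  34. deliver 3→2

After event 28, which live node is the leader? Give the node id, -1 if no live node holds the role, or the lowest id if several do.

[1] timeout(1) → N1(cand t1 [-])
[2] deliver 1→0 → N0(foll t1 [-])
[3] deliver 0→1 → ∅
[4] deliver 1→4 → N4(foll t1 [-])
[5] deliver 4→1 → N1(lead t1 [-])
[6] deliver 1→3 → N3(foll t1 [-])
[7] deliver 3→1 → ∅
[8] propose(1,'p') → N1(lead t1 [p])
[9] deliver 1→2 → N2(foll t1 [-])
[10] deliver 2→1 → ∅
[11] deliver 1→4 → N4(foll t1 [p])
[12] deliver 4→1 → ∅
[13] deliver 1→0 → N0(foll t1 [p])
[14] deliver 0→1 → ∅
[15] deliver 1→3 → N3(foll t1 [p])
[16] deliver 3→1 → ∅
[17] timeout(3) → N3(cand t2 [p])
[18] deliver 3→0 → N0(foll t2 [p])
[19] deliver 0→3 → ∅
[20] deliver 3→2 → N2(foll t2 [-])
[21] deliver 2→3 → N3(lead t2 [p])
[22] deliver 3→1 → N1(foll t2 [p])
[23] deliver 1→3 → ∅
[24] deliver 3→4 → N4(foll t2 [p])
[25] deliver 0→3 → ∅
[26] propose(1,'p') → ∅
[27] deliver 1→4 → ∅
[28] deliver 4→1 → ∅

3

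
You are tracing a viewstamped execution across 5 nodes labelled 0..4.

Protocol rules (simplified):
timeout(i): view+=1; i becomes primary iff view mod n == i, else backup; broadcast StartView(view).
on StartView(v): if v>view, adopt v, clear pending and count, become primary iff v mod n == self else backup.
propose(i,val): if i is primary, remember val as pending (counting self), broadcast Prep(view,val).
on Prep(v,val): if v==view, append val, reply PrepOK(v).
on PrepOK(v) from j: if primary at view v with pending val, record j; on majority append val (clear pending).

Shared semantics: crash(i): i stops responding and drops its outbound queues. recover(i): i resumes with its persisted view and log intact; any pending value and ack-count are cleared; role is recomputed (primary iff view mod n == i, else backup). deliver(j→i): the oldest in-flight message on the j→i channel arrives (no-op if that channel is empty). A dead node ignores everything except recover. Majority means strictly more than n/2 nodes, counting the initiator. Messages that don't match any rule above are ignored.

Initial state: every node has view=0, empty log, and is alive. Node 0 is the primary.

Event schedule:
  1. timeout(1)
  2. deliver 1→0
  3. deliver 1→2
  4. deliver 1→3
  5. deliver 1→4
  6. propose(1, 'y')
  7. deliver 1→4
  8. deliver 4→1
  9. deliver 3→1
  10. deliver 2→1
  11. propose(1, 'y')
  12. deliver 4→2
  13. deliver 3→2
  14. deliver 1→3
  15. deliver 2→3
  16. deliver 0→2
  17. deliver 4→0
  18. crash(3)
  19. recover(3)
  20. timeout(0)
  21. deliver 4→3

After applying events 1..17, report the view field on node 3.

1

e1 timeout(1): 1[prim,v=1,-]
e2 deliver 1→0: 0[back,v=1,-]
e3 deliver 1→2: 2[back,v=1,-]
e4 deliver 1→3: 3[back,v=1,-]
e5 deliver 1→4: 4[back,v=1,-]
e6 propose(1,'y'): ·
e7 deliver 1→4: 4[back,v=1,y]
e8 deliver 4→1: ·
e9 deliver 3→1: ·
e10 deliver 2→1: ·
e11 propose(1,'y'): ·
e12 deliver 4→2: ·
e13 deliver 3→2: ·
e14 deliver 1→3: 3[back,v=1,y]
e15 deliver 2→3: ·
e16 deliver 0→2: ·
e17 deliver 4→0: ·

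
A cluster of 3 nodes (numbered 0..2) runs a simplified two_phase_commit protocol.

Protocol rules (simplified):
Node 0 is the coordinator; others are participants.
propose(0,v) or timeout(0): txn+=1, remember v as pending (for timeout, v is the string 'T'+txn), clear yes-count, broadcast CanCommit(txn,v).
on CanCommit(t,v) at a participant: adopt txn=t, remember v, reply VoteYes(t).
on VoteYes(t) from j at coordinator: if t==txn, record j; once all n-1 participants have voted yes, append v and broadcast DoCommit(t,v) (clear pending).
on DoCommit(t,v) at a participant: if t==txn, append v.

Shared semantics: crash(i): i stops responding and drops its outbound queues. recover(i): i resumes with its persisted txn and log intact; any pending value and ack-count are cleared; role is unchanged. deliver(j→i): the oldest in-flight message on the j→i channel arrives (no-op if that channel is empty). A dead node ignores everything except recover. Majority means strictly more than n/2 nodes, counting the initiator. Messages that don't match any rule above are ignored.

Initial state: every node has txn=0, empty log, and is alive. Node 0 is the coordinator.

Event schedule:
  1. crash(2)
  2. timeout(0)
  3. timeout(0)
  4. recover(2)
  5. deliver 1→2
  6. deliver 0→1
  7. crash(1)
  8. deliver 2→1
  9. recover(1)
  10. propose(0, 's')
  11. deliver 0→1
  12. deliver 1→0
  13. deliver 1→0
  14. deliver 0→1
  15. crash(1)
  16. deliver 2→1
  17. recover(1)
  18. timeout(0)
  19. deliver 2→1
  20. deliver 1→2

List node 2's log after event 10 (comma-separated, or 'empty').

empty

e1 crash(2): 2[✗part,t=0,-]
e2 timeout(0): 0[coor,t=1,-]
e3 timeout(0): 0[coor,t=2,-]
e4 recover(2): 2[part,t=0,-]
e5 deliver 1→2: ·
e6 deliver 0→1: 1[part,t=1,-]
e7 crash(1): 1[✗part,t=1,-]
e8 deliver 2→1: ·
e9 recover(1): 1[part,t=1,-]
e10 propose(0,'s'): 0[coor,t=3,-]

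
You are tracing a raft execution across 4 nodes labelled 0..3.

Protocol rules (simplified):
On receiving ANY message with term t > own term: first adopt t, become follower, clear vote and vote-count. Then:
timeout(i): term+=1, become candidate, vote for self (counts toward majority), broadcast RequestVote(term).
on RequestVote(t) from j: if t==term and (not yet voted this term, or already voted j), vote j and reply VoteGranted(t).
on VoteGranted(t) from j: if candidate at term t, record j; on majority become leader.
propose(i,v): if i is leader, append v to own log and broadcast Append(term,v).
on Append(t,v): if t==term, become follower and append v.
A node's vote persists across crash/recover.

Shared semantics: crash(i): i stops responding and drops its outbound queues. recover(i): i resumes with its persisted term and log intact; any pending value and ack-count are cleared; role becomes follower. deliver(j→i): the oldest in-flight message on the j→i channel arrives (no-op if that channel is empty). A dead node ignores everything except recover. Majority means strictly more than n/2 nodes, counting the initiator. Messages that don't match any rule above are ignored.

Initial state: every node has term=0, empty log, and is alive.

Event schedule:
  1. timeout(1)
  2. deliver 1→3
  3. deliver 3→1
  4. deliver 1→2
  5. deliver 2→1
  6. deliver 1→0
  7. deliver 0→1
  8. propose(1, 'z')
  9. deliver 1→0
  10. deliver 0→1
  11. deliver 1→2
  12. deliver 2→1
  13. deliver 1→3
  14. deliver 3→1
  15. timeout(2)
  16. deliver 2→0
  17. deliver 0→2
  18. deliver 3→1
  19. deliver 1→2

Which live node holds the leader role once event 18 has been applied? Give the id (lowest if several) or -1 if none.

1

[1] timeout(1) → N1(cand t1 [-])
[2] deliver 1→3 → N3(foll t1 [-])
[3] deliver 3→1 → ∅
[4] deliver 1→2 → N2(foll t1 [-])
[5] deliver 2→1 → N1(lead t1 [-])
[6] deliver 1→0 → N0(foll t1 [-])
[7] deliver 0→1 → ∅
[8] propose(1,'z') → N1(lead t1 [z])
[9] deliver 1→0 → N0(foll t1 [z])
[10] deliver 0→1 → ∅
[11] deliver 1→2 → N2(foll t1 [z])
[12] deliver 2→1 → ∅
[13] deliver 1→3 → N3(foll t1 [z])
[14] deliver 3→1 → ∅
[15] timeout(2) → N2(cand t2 [z])
[16] deliver 2→0 → N0(foll t2 [z])
[17] deliver 0→2 → ∅
[18] deliver 3→1 → ∅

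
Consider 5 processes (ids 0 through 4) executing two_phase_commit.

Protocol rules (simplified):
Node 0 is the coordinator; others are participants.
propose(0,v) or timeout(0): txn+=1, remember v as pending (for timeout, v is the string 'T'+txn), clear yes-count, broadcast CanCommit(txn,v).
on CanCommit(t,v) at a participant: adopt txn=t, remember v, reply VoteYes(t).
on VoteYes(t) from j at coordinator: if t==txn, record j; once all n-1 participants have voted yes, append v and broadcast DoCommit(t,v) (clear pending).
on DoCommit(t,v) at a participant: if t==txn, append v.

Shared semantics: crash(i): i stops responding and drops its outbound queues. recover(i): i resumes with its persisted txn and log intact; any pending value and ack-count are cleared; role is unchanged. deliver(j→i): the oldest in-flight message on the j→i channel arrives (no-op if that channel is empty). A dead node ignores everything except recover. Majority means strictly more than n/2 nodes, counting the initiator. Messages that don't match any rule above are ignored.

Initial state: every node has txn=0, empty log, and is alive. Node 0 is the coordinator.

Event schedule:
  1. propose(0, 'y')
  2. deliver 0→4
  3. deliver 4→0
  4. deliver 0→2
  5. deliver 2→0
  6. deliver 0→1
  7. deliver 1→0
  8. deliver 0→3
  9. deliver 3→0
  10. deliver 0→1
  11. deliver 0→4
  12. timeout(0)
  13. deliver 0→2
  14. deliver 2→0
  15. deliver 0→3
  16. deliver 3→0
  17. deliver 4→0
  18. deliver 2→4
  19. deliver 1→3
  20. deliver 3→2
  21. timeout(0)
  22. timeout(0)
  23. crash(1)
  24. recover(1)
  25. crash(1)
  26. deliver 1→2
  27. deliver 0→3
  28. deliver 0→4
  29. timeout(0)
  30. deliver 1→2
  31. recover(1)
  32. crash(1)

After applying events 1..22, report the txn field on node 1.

e1 propose(0,'y'): 0[coor,t=1,-]
e2 deliver 0→4: 4[part,t=1,-]
e3 deliver 4→0: ·
e4 deliver 0→2: 2[part,t=1,-]
e5 deliver 2→0: ·
e6 deliver 0→1: 1[part,t=1,-]
e7 deliver 1→0: ·
e8 deliver 0→3: 3[part,t=1,-]
e9 deliver 3→0: 0[coor,t=1,y]
e10 deliver 0→1: 1[part,t=1,y]
e11 deliver 0→4: 4[part,t=1,y]
e12 timeout(0): 0[coor,t=2,y]
e13 deliver 0→2: 2[part,t=1,y]
e14 deliver 2→0: ·
e15 deliver 0→3: 3[part,t=1,y]
e16 deliver 3→0: ·
e17 deliver 4→0: ·
e18 deliver 2→4: ·
e19 deliver 1→3: ·
e20 deliver 3→2: ·
e21 timeout(0): 0[coor,t=3,y]
e22 timeout(0): 0[coor,t=4,y]

1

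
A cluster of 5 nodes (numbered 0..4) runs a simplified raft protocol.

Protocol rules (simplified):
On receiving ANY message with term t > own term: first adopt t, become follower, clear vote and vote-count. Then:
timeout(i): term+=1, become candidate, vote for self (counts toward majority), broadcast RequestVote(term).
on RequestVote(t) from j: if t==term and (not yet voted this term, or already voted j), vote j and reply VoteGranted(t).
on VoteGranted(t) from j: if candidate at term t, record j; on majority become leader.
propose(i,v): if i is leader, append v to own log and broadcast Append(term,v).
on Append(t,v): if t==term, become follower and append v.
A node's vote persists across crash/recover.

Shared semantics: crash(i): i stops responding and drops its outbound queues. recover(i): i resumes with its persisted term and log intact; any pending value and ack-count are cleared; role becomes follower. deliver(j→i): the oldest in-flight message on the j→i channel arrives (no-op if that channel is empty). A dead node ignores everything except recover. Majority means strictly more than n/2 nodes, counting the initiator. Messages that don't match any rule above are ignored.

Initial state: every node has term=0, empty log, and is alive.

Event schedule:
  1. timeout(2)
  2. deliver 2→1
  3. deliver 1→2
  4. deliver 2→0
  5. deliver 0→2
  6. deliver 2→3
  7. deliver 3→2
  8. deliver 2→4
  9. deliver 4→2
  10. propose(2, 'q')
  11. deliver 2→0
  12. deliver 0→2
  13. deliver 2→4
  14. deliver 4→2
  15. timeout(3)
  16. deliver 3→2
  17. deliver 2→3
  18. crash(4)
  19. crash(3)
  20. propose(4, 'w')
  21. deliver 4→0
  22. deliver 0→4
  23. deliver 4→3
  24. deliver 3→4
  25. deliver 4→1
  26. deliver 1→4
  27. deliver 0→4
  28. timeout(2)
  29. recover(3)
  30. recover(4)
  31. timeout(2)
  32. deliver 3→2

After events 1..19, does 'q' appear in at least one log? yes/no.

yes

e1 timeout(2): 2[cand,t=1,-]
e2 deliver 2→1: 1[foll,t=1,-]
e3 deliver 1→2: ·
e4 deliver 2→0: 0[foll,t=1,-]
e5 deliver 0→2: 2[lead,t=1,-]
e6 deliver 2→3: 3[foll,t=1,-]
e7 deliver 3→2: ·
e8 deliver 2→4: 4[foll,t=1,-]
e9 deliver 4→2: ·
e10 propose(2,'q'): 2[lead,t=1,q]
e11 deliver 2→0: 0[foll,t=1,q]
e12 deliver 0→2: ·
e13 deliver 2→4: 4[foll,t=1,q]
e14 deliver 4→2: ·
e15 timeout(3): 3[cand,t=2,-]
e16 deliver 3→2: 2[foll,t=2,q]
e17 deliver 2→3: ·
e18 crash(4): 4[✗foll,t=1,q]
e19 crash(3): 3[✗cand,t=2,-]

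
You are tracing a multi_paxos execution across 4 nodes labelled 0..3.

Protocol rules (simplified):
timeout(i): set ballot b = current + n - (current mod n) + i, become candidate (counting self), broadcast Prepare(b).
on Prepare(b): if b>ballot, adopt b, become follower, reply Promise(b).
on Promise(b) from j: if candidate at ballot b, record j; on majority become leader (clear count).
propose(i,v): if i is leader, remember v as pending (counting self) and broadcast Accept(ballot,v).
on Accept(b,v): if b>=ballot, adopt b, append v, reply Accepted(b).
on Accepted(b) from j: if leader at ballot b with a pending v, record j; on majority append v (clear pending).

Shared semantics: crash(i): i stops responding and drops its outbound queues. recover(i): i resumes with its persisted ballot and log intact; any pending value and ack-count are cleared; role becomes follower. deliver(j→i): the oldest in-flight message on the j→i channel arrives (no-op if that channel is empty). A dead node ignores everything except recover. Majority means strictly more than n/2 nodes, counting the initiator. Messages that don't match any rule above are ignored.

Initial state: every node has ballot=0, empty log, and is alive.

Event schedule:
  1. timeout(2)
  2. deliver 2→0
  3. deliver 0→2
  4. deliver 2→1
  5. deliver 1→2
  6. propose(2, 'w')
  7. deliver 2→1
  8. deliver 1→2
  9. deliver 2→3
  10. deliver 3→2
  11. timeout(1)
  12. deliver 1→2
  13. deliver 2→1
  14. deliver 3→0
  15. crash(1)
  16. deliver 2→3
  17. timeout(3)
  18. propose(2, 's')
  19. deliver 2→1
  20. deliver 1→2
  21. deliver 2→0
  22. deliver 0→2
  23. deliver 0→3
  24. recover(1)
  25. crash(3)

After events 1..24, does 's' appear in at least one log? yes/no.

after 1 — timeout(2): n2:cand/b6/[-]
after 2 — deliver 2→0: n0:foll/b6/[-]
after 3 — deliver 0→2: ·
after 4 — deliver 2→1: n1:foll/b6/[-]
after 5 — deliver 1→2: n2:lead/b6/[-]
after 6 — propose(2,'w'): ·
after 7 — deliver 2→1: n1:foll/b6/[w]
after 8 — deliver 1→2: ·
after 9 — deliver 2→3: n3:foll/b6/[-]
after 10 — deliver 3→2: ·
after 11 — timeout(1): n1:cand/b9/[w]
after 12 — deliver 1→2: n2:foll/b9/[-]
after 13 — deliver 2→1: ·
after 14 — deliver 3→0: ·
after 15 — crash(1): n1:✗cand/b9/[w]
after 16 — deliver 2→3: n3:foll/b6/[w]
after 17 — timeout(3): n3:cand/b11/[w]
after 18 — propose(2,'s'): ·
after 19 — deliver 2→1: ·
after 20 — deliver 1→2: ·
after 21 — deliver 2→0: n0:foll/b6/[w]
after 22 — deliver 0→2: ·
after 23 — deliver 0→3: ·
after 24 — recover(1): n1:foll/b9/[w]

no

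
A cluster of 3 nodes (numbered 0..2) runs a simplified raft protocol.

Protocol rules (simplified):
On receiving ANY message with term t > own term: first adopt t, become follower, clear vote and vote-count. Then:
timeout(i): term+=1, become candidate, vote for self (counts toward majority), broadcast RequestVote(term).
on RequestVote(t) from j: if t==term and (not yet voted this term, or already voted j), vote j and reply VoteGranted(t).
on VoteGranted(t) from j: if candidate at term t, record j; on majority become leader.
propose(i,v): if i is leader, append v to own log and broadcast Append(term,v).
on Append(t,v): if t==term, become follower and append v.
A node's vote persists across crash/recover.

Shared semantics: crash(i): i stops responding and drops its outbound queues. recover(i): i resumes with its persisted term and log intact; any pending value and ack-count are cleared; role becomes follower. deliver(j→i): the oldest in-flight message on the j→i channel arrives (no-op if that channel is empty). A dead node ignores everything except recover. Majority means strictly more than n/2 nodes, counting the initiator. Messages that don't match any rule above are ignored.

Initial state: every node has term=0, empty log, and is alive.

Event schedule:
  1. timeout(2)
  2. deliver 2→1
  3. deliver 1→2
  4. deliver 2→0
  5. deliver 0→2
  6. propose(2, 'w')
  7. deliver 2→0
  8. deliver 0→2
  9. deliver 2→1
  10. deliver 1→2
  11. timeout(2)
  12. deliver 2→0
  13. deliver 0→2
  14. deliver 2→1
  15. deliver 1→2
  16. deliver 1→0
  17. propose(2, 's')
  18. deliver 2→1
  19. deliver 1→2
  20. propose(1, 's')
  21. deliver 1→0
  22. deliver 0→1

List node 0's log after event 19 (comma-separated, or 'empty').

w

1. timeout(2):  <2:cand t1 ->
2. deliver 2→1:  <1:foll t1 ->
3. deliver 1→2:  <2:lead t1 ->
4. deliver 2→0:  <0:foll t1 ->
5. deliver 0→2:  nop
6. propose(2,'w'):  <2:lead t1 w>
7. deliver 2→0:  <0:foll t1 w>
8. deliver 0→2:  nop
9. deliver 2→1:  <1:foll t1 w>
10. deliver 1→2:  nop
11. timeout(2):  <2:cand t2 w>
12. deliver 2→0:  <0:foll t2 w>
13. deliver 0→2:  <2:lead t2 w>
14. deliver 2→1:  <1:foll t2 w>
15. deliver 1→2:  nop
16. deliver 1→0:  nop
17. propose(2,'s'):  <2:lead t2 w,s>
18. deliver 2→1:  <1:foll t2 w,s>
19. deliver 1→2:  nop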